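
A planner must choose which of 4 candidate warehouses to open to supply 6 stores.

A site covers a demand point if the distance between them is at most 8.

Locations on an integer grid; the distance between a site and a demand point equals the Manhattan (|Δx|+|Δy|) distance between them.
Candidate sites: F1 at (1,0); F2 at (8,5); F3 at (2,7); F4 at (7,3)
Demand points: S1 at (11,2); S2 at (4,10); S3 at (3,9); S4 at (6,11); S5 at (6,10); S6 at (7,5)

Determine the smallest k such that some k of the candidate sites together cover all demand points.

Coverage sets (demand points within 8 of each site):
  F1: {}
  F2: {S1, S4, S5, S6}
  F3: {S2, S3, S4, S5, S6}
  F4: {S1, S5, S6}
No single site covers all 6 demand points.
But {F2, F3} covers everything, so the minimum is 2.

2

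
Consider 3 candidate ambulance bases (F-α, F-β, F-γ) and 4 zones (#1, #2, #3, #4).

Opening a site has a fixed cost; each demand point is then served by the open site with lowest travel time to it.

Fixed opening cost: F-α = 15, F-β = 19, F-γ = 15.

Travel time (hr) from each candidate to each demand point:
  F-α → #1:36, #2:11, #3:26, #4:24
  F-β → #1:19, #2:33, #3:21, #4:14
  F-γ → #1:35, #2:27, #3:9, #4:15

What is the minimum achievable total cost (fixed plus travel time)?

Open {F-α, F-β}: assign each demand point to its cheapest open site.
  #1→F-β 19, #2→F-α 11, #3→F-β 21, #4→F-β 14
  travel time 65, fixed 34 → total 99.
Compare {F-α, F-γ}: travel time 70 + fixed 30 = 100.
Compare {F-γ}: travel time 86 + fixed 15 = 101.
Compare {F-α, F-β, F-γ}: travel time 53 + fixed 49 = 102.
All other subsets cost ≥ 100. Minimum total cost: 99.

99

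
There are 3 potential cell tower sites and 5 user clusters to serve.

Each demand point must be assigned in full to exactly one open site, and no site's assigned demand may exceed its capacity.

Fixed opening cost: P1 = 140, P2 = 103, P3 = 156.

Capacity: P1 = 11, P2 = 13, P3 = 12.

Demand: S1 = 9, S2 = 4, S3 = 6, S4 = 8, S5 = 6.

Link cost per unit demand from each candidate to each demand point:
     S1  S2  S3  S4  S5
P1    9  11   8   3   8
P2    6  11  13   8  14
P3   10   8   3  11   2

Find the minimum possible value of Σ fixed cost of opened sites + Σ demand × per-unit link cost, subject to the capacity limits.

551

Open {P1, P2, P3}; cheapest assignment that respects the capacities:
  P1 (cap 11, load 8): S4 — cost 8×3 = 24
  P2 (cap 13, load 13): S1, S2 — cost 9×6 + 4×11 = 98
  P3 (cap 12, load 12): S3, S5 — cost 6×3 + 6×2 = 30
  Shipping 152, fixed 399 → total 551.
  Any other capacity-feasible assignment to {P1, P2, P3} ships for at least 152.
Total demand is 33 and no other set of sites has combined capacity ≥ 33, so {P1, P2, P3} is the only feasible choice of open sites. Minimum: 551.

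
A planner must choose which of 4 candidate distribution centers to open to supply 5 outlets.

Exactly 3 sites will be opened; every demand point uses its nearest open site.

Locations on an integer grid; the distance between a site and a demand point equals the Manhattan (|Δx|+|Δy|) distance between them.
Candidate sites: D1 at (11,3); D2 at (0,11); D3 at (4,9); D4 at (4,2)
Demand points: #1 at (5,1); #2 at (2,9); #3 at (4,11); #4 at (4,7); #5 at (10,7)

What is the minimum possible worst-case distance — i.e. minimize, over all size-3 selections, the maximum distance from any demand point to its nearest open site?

Open {D1, D2, D4}.
  Farthest demand point is #4 at distance 5 (to D4); all others are ≤ 5.
With {D1, D3, D4} the worst case is 5.
With {D1, D2, D3} the worst case is 8.
No size-3 selection achieves below 5.

5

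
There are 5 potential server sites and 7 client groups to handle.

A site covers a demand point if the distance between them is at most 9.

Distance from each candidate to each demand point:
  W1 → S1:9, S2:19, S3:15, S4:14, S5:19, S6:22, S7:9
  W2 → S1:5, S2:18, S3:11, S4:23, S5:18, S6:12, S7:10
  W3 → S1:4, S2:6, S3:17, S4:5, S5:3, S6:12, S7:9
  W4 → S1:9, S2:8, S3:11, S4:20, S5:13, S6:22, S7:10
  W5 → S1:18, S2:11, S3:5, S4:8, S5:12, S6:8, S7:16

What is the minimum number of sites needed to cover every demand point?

2

Coverage sets (demand points within 9 of each site):
  W1: {S1, S7}
  W2: {S1}
  W3: {S1, S2, S4, S5, S7}
  W4: {S1, S2}
  W5: {S3, S4, S6}
No single site covers all 7 demand points.
But {W3, W5} covers everything, so the minimum is 2.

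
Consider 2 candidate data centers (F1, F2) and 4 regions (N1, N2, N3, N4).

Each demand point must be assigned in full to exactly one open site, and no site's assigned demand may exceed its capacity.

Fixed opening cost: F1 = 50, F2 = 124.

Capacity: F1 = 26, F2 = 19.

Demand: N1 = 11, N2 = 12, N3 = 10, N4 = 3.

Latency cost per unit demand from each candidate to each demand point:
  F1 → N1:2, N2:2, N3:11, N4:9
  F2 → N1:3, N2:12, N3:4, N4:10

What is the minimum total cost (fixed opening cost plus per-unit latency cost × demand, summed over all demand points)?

287

Open {F1, F2}; cheapest assignment that respects the capacities:
  F1 (cap 26, load 26): N1, N2, N4 — cost 11×2 + 12×2 + 3×9 = 73
  F2 (cap 19, load 10): N3 — cost 10×4 = 40
  Shipping 113, fixed 174 → total 287.
  Any other capacity-feasible assignment to {F1, F2} ships for at least 113.
Total demand is 36 and no other set of sites has combined capacity ≥ 36, so {F1, F2} is the only feasible choice of open sites. Minimum: 287.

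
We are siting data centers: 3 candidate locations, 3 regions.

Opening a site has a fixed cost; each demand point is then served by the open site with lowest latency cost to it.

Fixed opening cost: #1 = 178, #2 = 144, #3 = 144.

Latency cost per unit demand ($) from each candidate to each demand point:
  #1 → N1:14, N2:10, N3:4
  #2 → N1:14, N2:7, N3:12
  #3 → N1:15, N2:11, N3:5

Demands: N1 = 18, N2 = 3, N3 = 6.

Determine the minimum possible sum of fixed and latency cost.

Open {#3}: assign each demand point to its cheapest open site.
  N1→#3 18×15=270, N2→#3 3×11=33, N3→#3 6×5=30
  latency cost 333, fixed 144 → total 477.
Compare {#1}: latency cost 306 + fixed 178 = 484.
Compare {#2}: latency cost 345 + fixed 144 = 489.
Compare {#2, #3}: latency cost 303 + fixed 288 = 591.
All other subsets cost ≥ 484. Minimum total cost: 477.

477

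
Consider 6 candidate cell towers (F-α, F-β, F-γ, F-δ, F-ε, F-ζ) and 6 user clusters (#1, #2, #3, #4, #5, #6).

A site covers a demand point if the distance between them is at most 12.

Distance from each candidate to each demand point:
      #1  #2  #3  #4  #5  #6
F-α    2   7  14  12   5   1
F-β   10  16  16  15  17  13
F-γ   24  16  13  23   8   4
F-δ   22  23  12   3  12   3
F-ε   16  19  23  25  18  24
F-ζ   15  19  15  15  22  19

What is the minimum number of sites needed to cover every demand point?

2

Coverage sets (demand points within 12 of each site):
  F-α: {#1, #2, #4, #5, #6}
  F-β: {#1}
  F-γ: {#5, #6}
  F-δ: {#3, #4, #5, #6}
  F-ε: {}
  F-ζ: {}
No single site covers all 6 demand points.
But {F-α, F-δ} covers everything, so the minimum is 2.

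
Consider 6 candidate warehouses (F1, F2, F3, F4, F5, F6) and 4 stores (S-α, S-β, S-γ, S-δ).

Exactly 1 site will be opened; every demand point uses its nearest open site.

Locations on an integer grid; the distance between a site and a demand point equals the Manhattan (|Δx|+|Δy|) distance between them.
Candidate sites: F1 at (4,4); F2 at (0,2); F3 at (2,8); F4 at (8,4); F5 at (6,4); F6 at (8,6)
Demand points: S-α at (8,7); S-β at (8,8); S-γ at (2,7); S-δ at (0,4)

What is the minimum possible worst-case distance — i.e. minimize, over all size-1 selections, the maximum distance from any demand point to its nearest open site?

Open {F3}.
  Farthest demand point is S-α at distance 7 (to F3); all others are ≤ 7.
With {F5} the worst case is 7.
With {F1} the worst case is 8.
No size-1 selection achieves below 7.

7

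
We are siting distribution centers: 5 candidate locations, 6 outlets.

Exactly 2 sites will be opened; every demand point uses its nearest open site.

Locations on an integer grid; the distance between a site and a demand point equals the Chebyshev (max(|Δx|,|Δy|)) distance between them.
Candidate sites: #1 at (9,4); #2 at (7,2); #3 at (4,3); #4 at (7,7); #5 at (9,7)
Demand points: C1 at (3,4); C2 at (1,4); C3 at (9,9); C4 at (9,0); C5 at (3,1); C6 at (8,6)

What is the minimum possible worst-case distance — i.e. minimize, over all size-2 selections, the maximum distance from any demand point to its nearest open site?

5

Open {#1, #3}.
  Farthest demand point is C3 at distance 5 (to #1); all others are ≤ 5.
With {#3, #4} the worst case is 5.
With {#3, #5} the worst case is 5.
No size-2 selection achieves below 5.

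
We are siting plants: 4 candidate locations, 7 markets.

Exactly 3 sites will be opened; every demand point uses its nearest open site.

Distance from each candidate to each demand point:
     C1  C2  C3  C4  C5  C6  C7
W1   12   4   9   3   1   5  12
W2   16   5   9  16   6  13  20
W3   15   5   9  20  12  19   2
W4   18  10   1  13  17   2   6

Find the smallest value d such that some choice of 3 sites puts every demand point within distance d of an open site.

12

Open {W1, W2, W3}.
  Farthest demand point is C1 at distance 12 (to W1); all others are ≤ 12.
With {W1, W2, W4} the worst case is 12.
With {W1, W3, W4} the worst case is 12.
No size-3 selection achieves below 12.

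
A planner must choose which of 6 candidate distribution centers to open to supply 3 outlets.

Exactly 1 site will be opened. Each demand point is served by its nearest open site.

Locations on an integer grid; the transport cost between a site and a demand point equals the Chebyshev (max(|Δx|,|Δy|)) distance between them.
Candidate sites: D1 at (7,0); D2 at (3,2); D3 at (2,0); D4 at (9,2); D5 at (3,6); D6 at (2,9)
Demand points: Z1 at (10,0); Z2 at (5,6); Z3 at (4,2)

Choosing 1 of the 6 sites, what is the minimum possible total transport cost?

11

Open {D4}.
  Z1→D4 2, Z2→D4 4, Z3→D4 5  ⇒ total 11.
Compare {D1}: total 12.
Compare {D2}: total 12.
No size-1 selection does better; minimum is 11.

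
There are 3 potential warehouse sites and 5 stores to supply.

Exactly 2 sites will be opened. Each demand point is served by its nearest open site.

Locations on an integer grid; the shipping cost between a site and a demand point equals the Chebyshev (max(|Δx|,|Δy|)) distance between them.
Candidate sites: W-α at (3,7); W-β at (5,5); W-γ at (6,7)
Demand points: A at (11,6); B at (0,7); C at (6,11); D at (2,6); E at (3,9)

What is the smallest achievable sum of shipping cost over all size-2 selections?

15

Open {W-α, W-γ}.
  A→W-γ 5, B→W-α 3, C→W-α 4, D→W-α 1, E→W-α 2  ⇒ total 15.
Compare {W-α, W-β}: total 16.
Compare {W-β, W-γ}: total 20.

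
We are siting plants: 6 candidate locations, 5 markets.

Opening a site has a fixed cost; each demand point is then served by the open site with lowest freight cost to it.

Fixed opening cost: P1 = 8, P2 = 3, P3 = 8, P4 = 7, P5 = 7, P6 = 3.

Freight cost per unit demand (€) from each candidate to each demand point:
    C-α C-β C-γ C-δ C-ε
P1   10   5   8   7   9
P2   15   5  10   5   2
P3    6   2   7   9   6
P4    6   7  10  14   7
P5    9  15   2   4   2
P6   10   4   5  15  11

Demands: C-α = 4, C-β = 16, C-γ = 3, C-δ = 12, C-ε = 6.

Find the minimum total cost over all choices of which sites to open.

137

Open {P3, P5}: assign each demand point to its cheapest open site.
  C-α→P3 4×6=24, C-β→P3 16×2=32, C-γ→P5 3×2=6, C-δ→P5 12×4=48, C-ε→P5 6×2=12
  freight cost 122, fixed 15 → total 137.
Compare {P2, P3, P5}: freight cost 122 + fixed 18 = 140.
Compare {P3, P5, P6}: freight cost 122 + fixed 18 = 140.
Compare {P2, P3, P5, P6}: freight cost 122 + fixed 21 = 143.
All other subsets cost ≥ 140. Minimum total cost: 137.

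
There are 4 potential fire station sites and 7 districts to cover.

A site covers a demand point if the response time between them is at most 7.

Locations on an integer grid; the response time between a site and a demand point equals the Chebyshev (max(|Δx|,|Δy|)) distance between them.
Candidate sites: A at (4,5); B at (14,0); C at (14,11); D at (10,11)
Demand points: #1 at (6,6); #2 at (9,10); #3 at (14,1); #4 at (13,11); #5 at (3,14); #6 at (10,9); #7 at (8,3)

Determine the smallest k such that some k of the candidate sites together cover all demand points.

2

Coverage sets (demand points within 7 of each site):
  A: {#1, #2, #6, #7}
  B: {#3, #7}
  C: {#2, #4, #6}
  D: {#1, #2, #4, #5, #6}
No single site covers all 7 demand points.
But {B, D} covers everything, so the minimum is 2.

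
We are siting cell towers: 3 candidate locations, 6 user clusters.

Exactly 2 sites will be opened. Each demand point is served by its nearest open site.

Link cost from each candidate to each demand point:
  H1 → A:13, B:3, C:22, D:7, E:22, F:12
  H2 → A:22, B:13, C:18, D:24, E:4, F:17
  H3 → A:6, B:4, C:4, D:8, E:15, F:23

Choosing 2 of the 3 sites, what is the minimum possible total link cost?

Open {H2, H3}.
  A→H3 6, B→H3 4, C→H3 4, D→H3 8, E→H2 4, F→H2 17  ⇒ total 43.
Compare {H1, H3}: total 47.
Compare {H1, H2}: total 57.

43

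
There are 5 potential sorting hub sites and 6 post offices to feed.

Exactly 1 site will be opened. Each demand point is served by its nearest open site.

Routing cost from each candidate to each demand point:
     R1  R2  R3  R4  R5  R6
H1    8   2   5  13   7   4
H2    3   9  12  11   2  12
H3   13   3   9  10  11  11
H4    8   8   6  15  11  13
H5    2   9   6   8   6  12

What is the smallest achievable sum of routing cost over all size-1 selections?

39

Open {H1}.
  R1→H1 8, R2→H1 2, R3→H1 5, R4→H1 13, R5→H1 7, R6→H1 4  ⇒ total 39.
Compare {H5}: total 43.
Compare {H2}: total 49.
No size-1 selection does better; minimum is 39.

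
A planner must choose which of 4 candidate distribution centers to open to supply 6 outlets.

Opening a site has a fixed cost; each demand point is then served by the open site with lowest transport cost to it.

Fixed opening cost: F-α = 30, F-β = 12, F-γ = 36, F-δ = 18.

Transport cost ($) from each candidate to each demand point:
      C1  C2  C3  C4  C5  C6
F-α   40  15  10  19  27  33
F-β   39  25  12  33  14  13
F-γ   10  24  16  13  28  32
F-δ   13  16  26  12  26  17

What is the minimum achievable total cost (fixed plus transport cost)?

110

Open {F-β, F-δ}: assign each demand point to its cheapest open site.
  C1→F-δ 13, C2→F-δ 16, C3→F-β 12, C4→F-δ 12, C5→F-β 14, C6→F-β 13
  transport cost 80, fixed 30 → total 110.
Compare {F-δ}: transport cost 110 + fixed 18 = 128.
Compare {F-β, F-γ}: transport cost 86 + fixed 48 = 134.
Compare {F-α, F-β, F-δ}: transport cost 77 + fixed 60 = 137.
All other subsets cost ≥ 128. Minimum total cost: 110.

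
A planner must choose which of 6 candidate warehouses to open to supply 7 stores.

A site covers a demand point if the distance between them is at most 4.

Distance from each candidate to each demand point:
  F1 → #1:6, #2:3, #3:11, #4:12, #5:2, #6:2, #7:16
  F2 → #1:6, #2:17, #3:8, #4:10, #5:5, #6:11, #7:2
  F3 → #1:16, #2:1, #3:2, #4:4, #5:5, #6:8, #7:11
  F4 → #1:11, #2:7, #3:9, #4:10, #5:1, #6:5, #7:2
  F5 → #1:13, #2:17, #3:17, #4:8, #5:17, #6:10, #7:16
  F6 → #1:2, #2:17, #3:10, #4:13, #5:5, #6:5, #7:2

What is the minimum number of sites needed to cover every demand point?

3

Coverage sets (demand points within 4 of each site):
  F1: {#2, #5, #6}
  F2: {#7}
  F3: {#2, #3, #4}
  F4: {#5, #7}
  F5: {}
  F6: {#1, #7}
No 2 sites suffice: every size-2 union leaves at least one demand point uncovered.
But {F1, F3, F6} covers everything, so the minimum is 3.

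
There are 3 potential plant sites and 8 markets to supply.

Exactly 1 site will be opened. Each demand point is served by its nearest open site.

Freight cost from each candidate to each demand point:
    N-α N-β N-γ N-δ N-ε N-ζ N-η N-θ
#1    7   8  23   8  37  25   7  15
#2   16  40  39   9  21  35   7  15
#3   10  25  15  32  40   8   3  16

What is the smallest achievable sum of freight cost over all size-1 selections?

130

Open {#1}.
  N-α→#1 7, N-β→#1 8, N-γ→#1 23, N-δ→#1 8, N-ε→#1 37, N-ζ→#1 25, N-η→#1 7, N-θ→#1 15  ⇒ total 130.
Compare {#3}: total 149.
Compare {#2}: total 182.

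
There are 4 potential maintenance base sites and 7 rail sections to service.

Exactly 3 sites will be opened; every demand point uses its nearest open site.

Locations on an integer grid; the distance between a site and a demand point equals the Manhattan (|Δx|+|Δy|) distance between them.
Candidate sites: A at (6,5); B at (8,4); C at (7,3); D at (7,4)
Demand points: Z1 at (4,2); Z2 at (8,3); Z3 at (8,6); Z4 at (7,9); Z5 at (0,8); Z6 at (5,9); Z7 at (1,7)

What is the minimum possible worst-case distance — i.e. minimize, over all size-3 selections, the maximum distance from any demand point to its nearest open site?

9

Open {A, B, C}.
  Farthest demand point is Z5 at distance 9 (to A); all others are ≤ 9.
With {A, B, D} the worst case is 9.
With {A, C, D} the worst case is 9.
No size-3 selection achieves below 9.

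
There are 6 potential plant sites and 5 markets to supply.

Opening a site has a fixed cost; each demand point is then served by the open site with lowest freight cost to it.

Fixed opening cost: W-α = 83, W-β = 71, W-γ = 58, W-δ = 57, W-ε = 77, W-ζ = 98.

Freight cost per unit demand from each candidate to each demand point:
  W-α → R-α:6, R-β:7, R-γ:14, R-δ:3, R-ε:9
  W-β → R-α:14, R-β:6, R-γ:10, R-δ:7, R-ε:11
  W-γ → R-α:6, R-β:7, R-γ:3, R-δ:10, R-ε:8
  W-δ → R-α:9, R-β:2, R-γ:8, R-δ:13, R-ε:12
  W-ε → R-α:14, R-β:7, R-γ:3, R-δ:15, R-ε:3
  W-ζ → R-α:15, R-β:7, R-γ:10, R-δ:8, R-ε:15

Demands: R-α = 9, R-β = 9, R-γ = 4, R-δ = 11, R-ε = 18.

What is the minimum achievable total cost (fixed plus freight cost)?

376

Open {W-α, W-ε}: assign each demand point to its cheapest open site.
  R-α→W-α 9×6=54, R-β→W-α 9×7=63, R-γ→W-ε 4×3=12, R-δ→W-α 11×3=33, R-ε→W-ε 18×3=54
  freight cost 216, fixed 160 → total 376.
Compare {W-α, W-δ, W-ε}: freight cost 171 + fixed 217 = 388.
Compare {W-γ, W-ε}: freight cost 293 + fixed 135 = 428.
Compare {W-α, W-γ, W-ε}: freight cost 216 + fixed 218 = 434.
All other subsets cost ≥ 388. Minimum total cost: 376.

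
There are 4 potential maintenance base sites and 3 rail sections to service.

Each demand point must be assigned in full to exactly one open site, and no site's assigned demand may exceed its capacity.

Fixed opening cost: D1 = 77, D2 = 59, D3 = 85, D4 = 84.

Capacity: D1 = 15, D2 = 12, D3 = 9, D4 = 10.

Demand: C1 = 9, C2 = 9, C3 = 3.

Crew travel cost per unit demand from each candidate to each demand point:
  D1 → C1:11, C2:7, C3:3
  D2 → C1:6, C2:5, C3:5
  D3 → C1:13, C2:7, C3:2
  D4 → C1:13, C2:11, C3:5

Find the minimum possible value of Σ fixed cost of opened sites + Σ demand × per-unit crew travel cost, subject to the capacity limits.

262

Open {D1, D2}; cheapest assignment that respects the capacities:
  D1 (cap 15, load 12): C2, C3 — cost 9×7 + 3×3 = 72
  D2 (cap 12, load 9): C1 — cost 9×6 = 54
  Shipping 126, fixed 136 → total 262.
  Any other capacity-feasible assignment to {D1, D2} ships for at least 126.
Compare {D2, D3}: its best feasible assignment gives total 276.
Compare {D2, D4}: its best feasible assignment gives total 311.
Every other set of open sites that can feasibly serve all demand totals ≥ 276 even under its best assignment. Minimum: 262.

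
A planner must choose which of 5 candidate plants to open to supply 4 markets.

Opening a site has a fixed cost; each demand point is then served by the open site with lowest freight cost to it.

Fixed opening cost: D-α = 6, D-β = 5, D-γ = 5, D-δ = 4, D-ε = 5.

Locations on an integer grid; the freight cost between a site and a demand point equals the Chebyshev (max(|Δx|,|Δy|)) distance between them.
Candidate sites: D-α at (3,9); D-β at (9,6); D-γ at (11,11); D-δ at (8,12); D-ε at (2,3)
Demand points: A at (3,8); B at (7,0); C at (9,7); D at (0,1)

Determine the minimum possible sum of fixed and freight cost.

Open {D-β, D-ε}: assign each demand point to its cheapest open site.
  A→D-ε 5, B→D-ε 5, C→D-β 1, D→D-ε 2
  freight cost 13, fixed 10 → total 23.
Compare {D-ε}: freight cost 19 + fixed 5 = 24.
Compare {D-α, D-ε}: freight cost 14 + fixed 11 = 25.
Compare {D-α, D-β, D-ε}: freight cost 9 + fixed 16 = 25.
All other subsets cost ≥ 24. Minimum total cost: 23.

23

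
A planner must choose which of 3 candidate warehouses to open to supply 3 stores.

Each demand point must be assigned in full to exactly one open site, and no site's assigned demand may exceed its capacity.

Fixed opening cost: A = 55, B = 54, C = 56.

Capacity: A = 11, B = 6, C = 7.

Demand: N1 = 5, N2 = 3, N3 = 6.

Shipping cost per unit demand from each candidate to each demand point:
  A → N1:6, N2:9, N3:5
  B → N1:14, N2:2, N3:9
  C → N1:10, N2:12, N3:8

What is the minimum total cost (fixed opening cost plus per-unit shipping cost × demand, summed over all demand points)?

175

Open {A, B}; cheapest assignment that respects the capacities:
  A (cap 11, load 11): N1, N3 — cost 5×6 + 6×5 = 60
  B (cap 6, load 3): N2 — cost 3×2 = 6
  Shipping 66, fixed 109 → total 175.
  Any other capacity-feasible assignment to {A, B} ships for at least 66.
Compare {A, C}: its best feasible assignment gives total 207.
Compare {A, B, C}: its best feasible assignment gives total 231.
Every other set of open sites that can feasibly serve all demand totals ≥ 207 even under its best assignment. Minimum: 175.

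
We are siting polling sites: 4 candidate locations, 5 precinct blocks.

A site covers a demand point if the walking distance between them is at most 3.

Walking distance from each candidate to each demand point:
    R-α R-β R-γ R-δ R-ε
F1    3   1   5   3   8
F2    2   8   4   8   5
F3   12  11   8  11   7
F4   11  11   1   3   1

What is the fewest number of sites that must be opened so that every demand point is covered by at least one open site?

2

Coverage sets (demand points within 3 of each site):
  F1: {R-α, R-β, R-δ}
  F2: {R-α}
  F3: {}
  F4: {R-γ, R-δ, R-ε}
No single site covers all 5 demand points.
But {F1, F4} covers everything, so the minimum is 2.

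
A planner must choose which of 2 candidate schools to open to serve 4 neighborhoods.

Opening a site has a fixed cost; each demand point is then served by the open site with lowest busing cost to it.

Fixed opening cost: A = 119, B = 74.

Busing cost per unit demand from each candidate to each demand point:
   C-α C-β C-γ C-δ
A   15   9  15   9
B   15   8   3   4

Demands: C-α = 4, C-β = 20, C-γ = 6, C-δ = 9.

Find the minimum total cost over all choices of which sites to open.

348

Open {B}: assign each demand point to its cheapest open site.
  C-α→B 4×15=60, C-β→B 20×8=160, C-γ→B 6×3=18, C-δ→B 9×4=36
  busing cost 274, fixed 74 → total 348.
Compare {A, B}: busing cost 274 + fixed 193 = 467.
Compare {A}: busing cost 411 + fixed 119 = 530.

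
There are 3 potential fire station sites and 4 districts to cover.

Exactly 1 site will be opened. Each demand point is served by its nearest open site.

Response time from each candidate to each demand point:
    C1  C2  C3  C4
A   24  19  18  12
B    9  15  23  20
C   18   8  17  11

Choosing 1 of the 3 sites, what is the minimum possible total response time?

54

Open {C}.
  C1→C 18, C2→C 8, C3→C 17, C4→C 11  ⇒ total 54.
Compare {B}: total 67.
Compare {A}: total 73.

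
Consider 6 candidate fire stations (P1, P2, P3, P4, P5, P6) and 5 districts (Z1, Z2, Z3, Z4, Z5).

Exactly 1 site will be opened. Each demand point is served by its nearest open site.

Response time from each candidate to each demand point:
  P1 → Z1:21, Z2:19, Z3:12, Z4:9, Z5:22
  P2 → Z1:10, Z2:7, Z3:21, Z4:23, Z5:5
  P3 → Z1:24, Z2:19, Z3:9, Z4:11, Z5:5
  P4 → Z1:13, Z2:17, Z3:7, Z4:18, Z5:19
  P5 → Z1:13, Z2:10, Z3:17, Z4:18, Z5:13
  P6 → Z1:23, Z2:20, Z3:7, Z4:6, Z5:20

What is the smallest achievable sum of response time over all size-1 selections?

Open {P2}.
  Z1→P2 10, Z2→P2 7, Z3→P2 21, Z4→P2 23, Z5→P2 5  ⇒ total 66.
Compare {P3}: total 68.
Compare {P5}: total 71.
No size-1 selection does better; minimum is 66.

66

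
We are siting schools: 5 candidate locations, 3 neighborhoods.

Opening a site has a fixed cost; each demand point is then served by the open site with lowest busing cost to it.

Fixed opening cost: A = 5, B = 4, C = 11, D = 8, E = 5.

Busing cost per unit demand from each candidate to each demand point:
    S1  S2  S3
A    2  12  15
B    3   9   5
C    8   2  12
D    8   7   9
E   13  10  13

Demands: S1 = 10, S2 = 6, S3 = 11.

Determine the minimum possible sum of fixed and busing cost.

Open {A, B, C}: assign each demand point to its cheapest open site.
  S1→A 10×2=20, S2→C 6×2=12, S3→B 11×5=55
  busing cost 87, fixed 20 → total 107.
Compare {B, C}: busing cost 97 + fixed 15 = 112.
Compare {A, B, C, E}: busing cost 87 + fixed 25 = 112.
Compare {A, B, C, D}: busing cost 87 + fixed 28 = 115.
All other subsets cost ≥ 112. Minimum total cost: 107.

107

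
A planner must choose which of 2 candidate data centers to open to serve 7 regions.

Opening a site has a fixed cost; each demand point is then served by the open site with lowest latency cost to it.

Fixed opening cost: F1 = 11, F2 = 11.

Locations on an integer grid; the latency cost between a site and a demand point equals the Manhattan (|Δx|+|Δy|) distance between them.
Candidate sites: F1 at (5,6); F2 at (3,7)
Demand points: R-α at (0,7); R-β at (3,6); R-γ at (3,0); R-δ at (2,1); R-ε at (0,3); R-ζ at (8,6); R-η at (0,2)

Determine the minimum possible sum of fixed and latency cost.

50

Open {F2}: assign each demand point to its cheapest open site.
  R-α→F2 3, R-β→F2 1, R-γ→F2 7, R-δ→F2 7, R-ε→F2 7, R-ζ→F2 6, R-η→F2 8
  latency cost 39, fixed 11 → total 50.
Compare {F1}: latency cost 44 + fixed 11 = 55.
Compare {F1, F2}: latency cost 36 + fixed 22 = 58.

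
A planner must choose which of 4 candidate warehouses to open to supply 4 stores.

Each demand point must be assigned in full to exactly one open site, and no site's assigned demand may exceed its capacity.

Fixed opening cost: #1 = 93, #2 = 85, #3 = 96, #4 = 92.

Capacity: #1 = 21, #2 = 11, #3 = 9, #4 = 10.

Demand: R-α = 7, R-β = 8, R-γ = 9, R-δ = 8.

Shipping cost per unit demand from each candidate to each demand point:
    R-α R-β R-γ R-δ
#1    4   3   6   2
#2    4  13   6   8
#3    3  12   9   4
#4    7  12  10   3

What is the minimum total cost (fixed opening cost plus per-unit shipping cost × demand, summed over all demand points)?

389

Open {#1, #2, #3}; cheapest assignment that respects the capacities:
  #1 (cap 21, load 16): R-β, R-δ — cost 8×3 + 8×2 = 40
  #2 (cap 11, load 9): R-γ — cost 9×6 = 54
  #3 (cap 9, load 7): R-α — cost 7×3 = 21
  Shipping 115, fixed 274 → total 389.
  Any other capacity-feasible assignment to {#1, #2, #3} ships for at least 115.
Compare {#1, #2, #4}: its best feasible assignment gives total 400.
Compare {#1, #3, #4}: its best feasible assignment gives total 404.
Every other set of open sites that can feasibly serve all demand totals ≥ 400 even under its best assignment. Minimum: 389.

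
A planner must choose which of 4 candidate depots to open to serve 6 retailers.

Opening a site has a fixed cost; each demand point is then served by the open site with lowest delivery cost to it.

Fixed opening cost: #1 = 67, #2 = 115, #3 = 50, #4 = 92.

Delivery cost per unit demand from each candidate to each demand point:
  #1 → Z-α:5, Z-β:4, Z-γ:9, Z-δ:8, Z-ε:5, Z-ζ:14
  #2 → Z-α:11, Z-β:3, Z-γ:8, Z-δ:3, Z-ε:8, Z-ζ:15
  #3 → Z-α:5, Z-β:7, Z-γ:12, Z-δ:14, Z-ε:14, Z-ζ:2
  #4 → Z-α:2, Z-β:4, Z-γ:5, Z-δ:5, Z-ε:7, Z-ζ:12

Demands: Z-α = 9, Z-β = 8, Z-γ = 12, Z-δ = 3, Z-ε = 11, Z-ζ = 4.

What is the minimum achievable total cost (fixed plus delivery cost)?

342

Open {#4}: assign each demand point to its cheapest open site.
  Z-α→#4 9×2=18, Z-β→#4 8×4=32, Z-γ→#4 12×5=60, Z-δ→#4 3×5=15, Z-ε→#4 11×7=77, Z-ζ→#4 4×12=48
  delivery cost 250, fixed 92 → total 342.
Compare {#3, #4}: delivery cost 210 + fixed 142 = 352.
Compare {#1}: delivery cost 320 + fixed 67 = 387.
Compare {#1, #4}: delivery cost 228 + fixed 159 = 387.
All other subsets cost ≥ 352. Minimum total cost: 342.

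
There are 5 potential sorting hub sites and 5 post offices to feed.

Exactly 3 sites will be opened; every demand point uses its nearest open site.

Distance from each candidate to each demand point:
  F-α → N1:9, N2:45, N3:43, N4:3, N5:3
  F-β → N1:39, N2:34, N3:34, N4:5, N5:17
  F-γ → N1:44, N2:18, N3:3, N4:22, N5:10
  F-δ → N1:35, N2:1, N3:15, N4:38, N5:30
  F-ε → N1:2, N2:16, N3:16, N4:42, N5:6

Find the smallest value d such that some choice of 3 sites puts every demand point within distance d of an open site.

Open {F-α, F-γ, F-δ}.
  Farthest demand point is N1 at distance 9 (to F-α); all others are ≤ 9.
With {F-α, F-β, F-δ} the worst case is 15.
With {F-α, F-δ, F-ε} the worst case is 15.
No size-3 selection achieves below 9.

9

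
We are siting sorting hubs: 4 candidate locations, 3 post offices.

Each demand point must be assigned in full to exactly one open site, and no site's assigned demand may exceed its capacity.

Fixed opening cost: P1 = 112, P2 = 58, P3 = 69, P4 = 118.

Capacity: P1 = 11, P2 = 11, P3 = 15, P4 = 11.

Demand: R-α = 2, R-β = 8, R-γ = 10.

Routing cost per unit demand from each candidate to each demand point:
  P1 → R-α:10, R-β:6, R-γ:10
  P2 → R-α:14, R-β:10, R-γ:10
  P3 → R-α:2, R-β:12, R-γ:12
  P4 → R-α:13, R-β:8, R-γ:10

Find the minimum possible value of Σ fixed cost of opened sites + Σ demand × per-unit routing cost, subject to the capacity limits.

Open {P2, P3}; cheapest assignment that respects the capacities:
  P2 (cap 11, load 10): R-γ — cost 10×10 = 100
  P3 (cap 15, load 10): R-α, R-β — cost 2×2 + 8×12 = 100
  Shipping 200, fixed 127 → total 327.
  Any other capacity-feasible assignment to {P2, P3} ships for at least 200.
Compare {P1, P2}: its best feasible assignment gives total 338.
Compare {P1, P3}: its best feasible assignment gives total 353.
Every other set of open sites that can feasibly serve all demand totals ≥ 338 even under its best assignment. Minimum: 327.

327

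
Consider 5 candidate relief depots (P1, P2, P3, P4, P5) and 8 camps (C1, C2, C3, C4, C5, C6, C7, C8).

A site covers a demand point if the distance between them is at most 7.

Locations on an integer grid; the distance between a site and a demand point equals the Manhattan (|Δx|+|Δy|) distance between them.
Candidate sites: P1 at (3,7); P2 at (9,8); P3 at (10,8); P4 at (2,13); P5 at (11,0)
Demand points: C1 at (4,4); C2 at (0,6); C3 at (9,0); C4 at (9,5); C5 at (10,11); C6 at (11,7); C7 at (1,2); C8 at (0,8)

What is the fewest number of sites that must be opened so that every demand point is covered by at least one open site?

Coverage sets (demand points within 7 of each site):
  P1: {C1, C2, C7, C8}
  P2: {C4, C5, C6}
  P3: {C4, C5, C6}
  P4: {C8}
  P5: {C3, C4, C6}
No 2 sites suffice: every size-2 union leaves at least one demand point uncovered.
But {P1, P2, P5} covers everything, so the minimum is 3.

3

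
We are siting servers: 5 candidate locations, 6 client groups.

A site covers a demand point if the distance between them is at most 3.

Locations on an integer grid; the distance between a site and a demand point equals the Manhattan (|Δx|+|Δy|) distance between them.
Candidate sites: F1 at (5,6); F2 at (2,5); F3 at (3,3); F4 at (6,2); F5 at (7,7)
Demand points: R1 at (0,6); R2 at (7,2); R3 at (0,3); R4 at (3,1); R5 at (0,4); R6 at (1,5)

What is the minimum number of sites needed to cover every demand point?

Coverage sets (demand points within 3 of each site):
  F1: {}
  F2: {R1, R5, R6}
  F3: {R3, R4}
  F4: {R2}
  F5: {}
No 2 sites suffice: every size-2 union leaves at least one demand point uncovered.
But {F2, F3, F4} covers everything, so the minimum is 3.

3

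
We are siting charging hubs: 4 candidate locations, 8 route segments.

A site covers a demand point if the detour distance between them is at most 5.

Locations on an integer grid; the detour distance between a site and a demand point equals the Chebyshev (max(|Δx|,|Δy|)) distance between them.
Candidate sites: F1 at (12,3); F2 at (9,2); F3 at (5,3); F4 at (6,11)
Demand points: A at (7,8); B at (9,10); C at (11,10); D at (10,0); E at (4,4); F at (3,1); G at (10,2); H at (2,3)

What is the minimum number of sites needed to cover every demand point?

2

Coverage sets (demand points within 5 of each site):
  F1: {A, D, G}
  F2: {D, E, G}
  F3: {A, D, E, F, G, H}
  F4: {A, B, C}
No single site covers all 8 demand points.
But {F3, F4} covers everything, so the minimum is 2.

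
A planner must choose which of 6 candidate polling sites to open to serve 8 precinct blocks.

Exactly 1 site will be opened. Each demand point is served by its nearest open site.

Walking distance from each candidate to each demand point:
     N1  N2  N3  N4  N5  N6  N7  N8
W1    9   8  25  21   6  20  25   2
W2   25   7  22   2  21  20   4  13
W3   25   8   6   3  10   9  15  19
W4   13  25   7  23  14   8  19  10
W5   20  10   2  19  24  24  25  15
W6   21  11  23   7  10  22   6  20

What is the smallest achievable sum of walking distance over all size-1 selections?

95

Open {W3}.
  N1→W3 25, N2→W3 8, N3→W3 6, N4→W3 3, N5→W3 10, N6→W3 9, N7→W3 15, N8→W3 19  ⇒ total 95.
Compare {W2}: total 114.
Compare {W1}: total 116.
No size-1 selection does better; minimum is 95.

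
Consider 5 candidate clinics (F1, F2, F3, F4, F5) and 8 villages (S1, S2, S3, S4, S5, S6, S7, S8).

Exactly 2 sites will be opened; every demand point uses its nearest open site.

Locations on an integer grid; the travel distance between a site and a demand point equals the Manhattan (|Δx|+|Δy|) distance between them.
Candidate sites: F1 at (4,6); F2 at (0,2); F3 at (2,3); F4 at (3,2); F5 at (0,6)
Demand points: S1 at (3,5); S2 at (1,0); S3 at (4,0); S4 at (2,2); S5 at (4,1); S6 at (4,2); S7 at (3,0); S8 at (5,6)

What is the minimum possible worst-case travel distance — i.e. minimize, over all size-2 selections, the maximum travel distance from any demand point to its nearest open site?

4

Open {F1, F4}.
  Farthest demand point is S2 at travel distance 4 (to F4); all others are ≤ 4.
With {F1, F3} the worst case is 5.
With {F3, F5} the worst case is 5.
No size-2 selection achieves below 4.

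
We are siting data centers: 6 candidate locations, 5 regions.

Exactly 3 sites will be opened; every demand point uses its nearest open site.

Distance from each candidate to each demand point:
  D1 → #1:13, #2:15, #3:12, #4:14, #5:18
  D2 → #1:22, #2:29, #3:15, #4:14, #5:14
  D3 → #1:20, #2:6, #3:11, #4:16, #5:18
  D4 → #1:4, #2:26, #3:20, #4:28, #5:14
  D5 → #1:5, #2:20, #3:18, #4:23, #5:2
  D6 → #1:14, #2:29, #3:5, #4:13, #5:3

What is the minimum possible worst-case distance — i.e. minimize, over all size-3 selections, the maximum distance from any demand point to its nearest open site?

Open {D1, D3, D6}.
  Farthest demand point is #1 at distance 13 (to D1); all others are ≤ 13.
With {D3, D4, D6} the worst case is 13.
With {D3, D5, D6} the worst case is 13.
No size-3 selection achieves below 13.

13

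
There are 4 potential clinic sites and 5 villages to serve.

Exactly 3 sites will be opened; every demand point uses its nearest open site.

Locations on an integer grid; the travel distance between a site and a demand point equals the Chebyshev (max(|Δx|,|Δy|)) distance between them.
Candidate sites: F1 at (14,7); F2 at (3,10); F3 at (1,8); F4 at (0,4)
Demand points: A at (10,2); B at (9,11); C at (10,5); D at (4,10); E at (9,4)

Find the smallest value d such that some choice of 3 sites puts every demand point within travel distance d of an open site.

Open {F1, F2, F3}.
  Farthest demand point is A at travel distance 5 (to F1); all others are ≤ 5.
With {F1, F2, F4} the worst case is 5.
With {F1, F3, F4} the worst case is 5.
No size-3 selection achieves below 5.

5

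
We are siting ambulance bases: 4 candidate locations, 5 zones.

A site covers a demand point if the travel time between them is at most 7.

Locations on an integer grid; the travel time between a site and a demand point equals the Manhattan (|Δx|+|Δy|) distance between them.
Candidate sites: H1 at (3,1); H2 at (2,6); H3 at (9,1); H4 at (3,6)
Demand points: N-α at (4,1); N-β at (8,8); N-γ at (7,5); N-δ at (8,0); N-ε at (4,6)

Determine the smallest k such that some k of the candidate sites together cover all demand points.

2

Coverage sets (demand points within 7 of each site):
  H1: {N-α, N-δ, N-ε}
  H2: {N-α, N-γ, N-ε}
  H3: {N-α, N-γ, N-δ}
  H4: {N-α, N-β, N-γ, N-ε}
No single site covers all 5 demand points.
But {H1, H4} covers everything, so the minimum is 2.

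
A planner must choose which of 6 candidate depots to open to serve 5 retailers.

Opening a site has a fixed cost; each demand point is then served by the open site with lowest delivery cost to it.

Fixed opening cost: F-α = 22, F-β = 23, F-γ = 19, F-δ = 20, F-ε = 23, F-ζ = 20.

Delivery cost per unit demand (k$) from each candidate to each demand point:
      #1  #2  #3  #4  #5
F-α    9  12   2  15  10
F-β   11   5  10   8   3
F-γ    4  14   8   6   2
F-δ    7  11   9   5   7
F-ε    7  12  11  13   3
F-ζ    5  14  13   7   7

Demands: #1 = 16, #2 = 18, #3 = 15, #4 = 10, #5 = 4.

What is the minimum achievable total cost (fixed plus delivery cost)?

316

Open {F-α, F-β, F-γ}: assign each demand point to its cheapest open site.
  #1→F-γ 16×4=64, #2→F-β 18×5=90, #3→F-α 15×2=30, #4→F-γ 10×6=60, #5→F-γ 4×2=8
  delivery cost 252, fixed 64 → total 316.
Compare {F-α, F-β, F-γ, F-δ}: delivery cost 242 + fixed 84 = 326.
Compare {F-α, F-β, F-γ, F-ζ}: delivery cost 252 + fixed 84 = 336.
Compare {F-α, F-β, F-γ, F-ε}: delivery cost 252 + fixed 87 = 339.
All other subsets cost ≥ 326. Minimum total cost: 316.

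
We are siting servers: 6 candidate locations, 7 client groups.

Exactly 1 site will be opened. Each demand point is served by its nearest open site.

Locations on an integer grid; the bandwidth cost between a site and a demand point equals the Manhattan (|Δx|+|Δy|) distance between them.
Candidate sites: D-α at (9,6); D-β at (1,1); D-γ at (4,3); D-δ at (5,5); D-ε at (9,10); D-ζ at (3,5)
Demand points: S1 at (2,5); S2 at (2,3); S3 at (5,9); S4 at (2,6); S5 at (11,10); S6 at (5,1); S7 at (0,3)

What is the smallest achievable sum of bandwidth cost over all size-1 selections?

36

Open {D-ζ}.
  S1→D-ζ 1, S2→D-ζ 3, S3→D-ζ 6, S4→D-ζ 2, S5→D-ζ 13, S6→D-ζ 6, S7→D-ζ 5  ⇒ total 36.
Compare {D-δ}: total 38.
Compare {D-γ}: total 39.
No size-1 selection does better; minimum is 36.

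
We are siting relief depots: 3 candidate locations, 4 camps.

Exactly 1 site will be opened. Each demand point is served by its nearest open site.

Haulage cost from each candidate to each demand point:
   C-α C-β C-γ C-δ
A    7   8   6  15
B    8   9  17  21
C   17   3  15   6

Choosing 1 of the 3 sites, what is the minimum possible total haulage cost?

36

Open {A}.
  C-α→A 7, C-β→A 8, C-γ→A 6, C-δ→A 15  ⇒ total 36.
Compare {C}: total 41.
Compare {B}: total 55.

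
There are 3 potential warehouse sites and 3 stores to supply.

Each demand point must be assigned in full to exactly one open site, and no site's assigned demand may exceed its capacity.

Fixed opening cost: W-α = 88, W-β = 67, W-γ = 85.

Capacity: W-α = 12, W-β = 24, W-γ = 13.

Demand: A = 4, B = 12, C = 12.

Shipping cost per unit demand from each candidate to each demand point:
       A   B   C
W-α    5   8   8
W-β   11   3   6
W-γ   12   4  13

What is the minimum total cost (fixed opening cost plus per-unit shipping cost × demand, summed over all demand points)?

283

Open {W-α, W-β}; cheapest assignment that respects the capacities:
  W-α (cap 12, load 4): A — cost 4×5 = 20
  W-β (cap 24, load 24): B, C — cost 12×3 + 12×6 = 108
  Shipping 128, fixed 155 → total 283.
  Any other capacity-feasible assignment to {W-α, W-β} ships for at least 128.
Compare {W-β, W-γ}: its best feasible assignment gives total 308.
Compare {W-α, W-β, W-γ}: its best feasible assignment gives total 368.
Every other set of open sites that can feasibly serve all demand totals ≥ 308 even under its best assignment. Minimum: 283.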